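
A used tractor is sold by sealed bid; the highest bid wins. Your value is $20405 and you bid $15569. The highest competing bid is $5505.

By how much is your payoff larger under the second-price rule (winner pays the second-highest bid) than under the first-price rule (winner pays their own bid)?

$10064

You have the highest bid, so you win under either rule.
Second-price: pay $5505 → payoff $14900.
First-price: pay your own bid $15569 → payoff $4836.
Difference = $14900 − ($4836) = $10064.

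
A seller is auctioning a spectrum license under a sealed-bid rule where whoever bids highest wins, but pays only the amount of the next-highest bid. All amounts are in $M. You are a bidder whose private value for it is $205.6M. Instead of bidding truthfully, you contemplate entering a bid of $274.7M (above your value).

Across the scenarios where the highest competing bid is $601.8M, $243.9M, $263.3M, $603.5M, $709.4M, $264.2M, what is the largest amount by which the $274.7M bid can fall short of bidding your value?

$601.8M: same outcome either way → loss $0M.
$243.9M: truthful gives $0M, deviation gives −$38.3M → loss $38.3M.
$263.3M: truthful gives $0M, deviation gives −$57.7M → loss $57.7M.
$603.5M: same outcome either way → loss $0M.
$709.4M: same outcome either way → loss $0M.
$264.2M: truthful gives $0M, deviation gives −$58.6M → loss $58.6M.
Maximum loss: $58.6M.

$58.6M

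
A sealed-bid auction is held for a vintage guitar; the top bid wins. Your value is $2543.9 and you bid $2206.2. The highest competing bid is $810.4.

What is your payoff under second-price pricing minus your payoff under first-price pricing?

You have the highest bid, so you win under either rule.
Second-price: pay $810.4 → payoff $1733.5.
First-price: pay your own bid $2206.2 → payoff $337.7.
Difference = $1733.5 − ($337.7) = $1395.8.

$1395.8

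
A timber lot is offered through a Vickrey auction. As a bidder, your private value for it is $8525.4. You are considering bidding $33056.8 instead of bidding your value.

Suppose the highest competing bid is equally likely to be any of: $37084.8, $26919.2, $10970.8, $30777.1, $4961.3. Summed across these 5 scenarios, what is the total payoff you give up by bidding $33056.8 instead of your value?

The deviation costs you only when the competing bid falls strictly between $8525.4 and $33056.8; elsewhere both bids give the same outcome.
$37084.8: outcomes coincide → loss $0.
$26919.2: truthful payoff $0, deviation payoff −$18393.8 → loss $18393.8.
$10970.8: truthful payoff $0, deviation payoff −$2445.4 → loss $2445.4.
$30777.1: truthful payoff $0, deviation payoff −$22251.7 → loss $22251.7.
$4961.3: outcomes coincide → loss $0.
Total loss = $18393.8 + $2445.4 + $22251.7 = $43090.9.

$43090.9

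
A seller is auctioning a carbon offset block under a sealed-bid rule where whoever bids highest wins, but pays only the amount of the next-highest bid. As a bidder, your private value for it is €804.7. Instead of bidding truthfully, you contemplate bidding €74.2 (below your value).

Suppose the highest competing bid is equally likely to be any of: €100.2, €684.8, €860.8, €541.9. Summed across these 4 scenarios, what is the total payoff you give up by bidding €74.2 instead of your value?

€1087.2

The deviation costs you only when the competing bid falls strictly between €74.2 and €804.7; elsewhere both bids give the same outcome.
€100.2: truthful payoff €704.5, deviation payoff €0 → loss €704.5.
€684.8: truthful payoff €119.9, deviation payoff €0 → loss €119.9.
€860.8: outcomes coincide → loss €0.
€541.9: truthful payoff €262.8, deviation payoff €0 → loss €262.8.
Total loss = €704.5 + €119.9 + €262.8 = €1087.2.
Truthful bidding weakly dominates here: raising your bid can only win items priced above your value, and lowering it can only forfeit items priced below.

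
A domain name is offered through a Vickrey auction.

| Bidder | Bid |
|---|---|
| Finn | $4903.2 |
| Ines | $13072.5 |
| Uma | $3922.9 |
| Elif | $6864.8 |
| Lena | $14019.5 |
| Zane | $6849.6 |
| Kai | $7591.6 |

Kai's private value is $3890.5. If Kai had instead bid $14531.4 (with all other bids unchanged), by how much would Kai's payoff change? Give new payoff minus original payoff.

−$10129

The highest bid among the other bidders is $14019.5; Kai's bid doesn't change that.
Original bid $7591.6: Kai is not highest (top rival bid is $14019.5); payoff $0.
Alternative bid $14531.4: Kai is highest, pays the top rival bid $14019.5; payoff $3890.5 − $14019.5 = −$10129.
Change in payoff = −$10129 − ($0) = −$10129.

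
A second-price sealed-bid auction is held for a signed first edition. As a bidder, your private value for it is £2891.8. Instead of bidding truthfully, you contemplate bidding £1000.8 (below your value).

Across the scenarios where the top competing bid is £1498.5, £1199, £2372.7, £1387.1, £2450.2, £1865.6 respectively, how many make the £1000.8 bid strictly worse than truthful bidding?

6

The deviation hurts exactly when the highest competing bid lies strictly between £1000.8 and £2891.8 — underbidding then forfeits a profitable win.
£1498.5: inside the interval → strictly worse (loss £1393.3).
£1199: inside the interval → strictly worse (loss £1692.8).
£2372.7: inside the interval → strictly worse (loss £519.1).
£1387.1: inside the interval → strictly worse (loss £1504.7).
£2450.2: inside the interval → strictly worse (loss £441.6).
£1865.6: inside the interval → strictly worse (loss £1026.2).
Count: 6.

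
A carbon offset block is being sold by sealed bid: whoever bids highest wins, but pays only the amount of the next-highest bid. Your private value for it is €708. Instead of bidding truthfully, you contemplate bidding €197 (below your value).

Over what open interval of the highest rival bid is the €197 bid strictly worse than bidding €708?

(€197, €708)

If the competing bid is below €197, both bids win at the same price — no difference.
If it is above €708, both bids lose — no difference.
If it lies strictly between €197 and €708, bidding your value wins at a price below your value (positive payoff) while bidding €197 loses (payoff 0).
So the deviation strictly hurts on the open interval (€197, €708).
In a second-price auction your bid sets only whether you win, not what you pay, so bidding your true value is weakly dominant.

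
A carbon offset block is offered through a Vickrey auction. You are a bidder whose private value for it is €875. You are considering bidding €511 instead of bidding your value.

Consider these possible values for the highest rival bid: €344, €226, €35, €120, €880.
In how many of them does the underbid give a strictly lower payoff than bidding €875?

0

The deviation hurts exactly when the highest competing bid lies strictly between €511 and €875 — underbidding then forfeits a profitable win.
€344: below both → same outcome either way.
€226: below both → same outcome either way.
€35: below both → same outcome either way.
€120: below both → same outcome either way.
€880: above both → same outcome either way.
Count: 0.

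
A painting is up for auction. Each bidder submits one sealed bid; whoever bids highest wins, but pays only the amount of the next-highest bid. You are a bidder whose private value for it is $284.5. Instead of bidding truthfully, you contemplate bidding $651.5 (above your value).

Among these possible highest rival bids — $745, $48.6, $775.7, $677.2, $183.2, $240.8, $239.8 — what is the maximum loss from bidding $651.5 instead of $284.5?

$0

$745: same outcome either way → loss $0.
$48.6: same outcome either way → loss $0.
$775.7: same outcome either way → loss $0.
$677.2: same outcome either way → loss $0.
$183.2: same outcome either way → loss $0.
$240.8: same outcome either way → loss $0.
$239.8: same outcome either way → loss $0.
Maximum loss: $0.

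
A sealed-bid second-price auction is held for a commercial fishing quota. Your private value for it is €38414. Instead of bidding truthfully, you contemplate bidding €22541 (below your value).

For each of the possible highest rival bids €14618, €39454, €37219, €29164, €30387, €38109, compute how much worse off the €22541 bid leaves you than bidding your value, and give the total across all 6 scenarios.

The deviation costs you only when the competing bid falls strictly between €22541 and €38414; elsewhere both bids give the same outcome.
€14618: outcomes coincide → loss €0.
€39454: outcomes coincide → loss €0.
€37219: truthful payoff €1195, deviation payoff €0 → loss €1195.
€29164: truthful payoff €9250, deviation payoff €0 → loss €9250.
€30387: truthful payoff €8027, deviation payoff €0 → loss €8027.
€38109: truthful payoff €305, deviation payoff €0 → loss €305.
Total loss = €1195 + €9250 + €8027 + €305 = €18777.

€18777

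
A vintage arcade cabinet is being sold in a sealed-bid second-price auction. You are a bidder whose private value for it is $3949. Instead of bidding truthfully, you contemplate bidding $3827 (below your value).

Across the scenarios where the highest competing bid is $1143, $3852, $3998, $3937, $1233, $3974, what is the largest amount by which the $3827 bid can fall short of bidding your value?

$1143: same outcome either way → loss $0.
$3852: truthful gives $97, deviation gives $0 → loss $97.
$3998: same outcome either way → loss $0.
$3937: truthful gives $12, deviation gives $0 → loss $12.
$1233: same outcome either way → loss $0.
$3974: same outcome either way → loss $0.
Maximum loss: $97.

$97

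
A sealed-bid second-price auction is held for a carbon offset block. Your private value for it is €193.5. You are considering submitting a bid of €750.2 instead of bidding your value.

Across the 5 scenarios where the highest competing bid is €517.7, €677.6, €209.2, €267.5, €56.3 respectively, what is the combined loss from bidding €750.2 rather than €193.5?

€898

The deviation costs you only when the competing bid falls strictly between €193.5 and €750.2; elsewhere both bids give the same outcome.
€517.7: truthful payoff €0, deviation payoff −€324.2 → loss €324.2.
€677.6: truthful payoff €0, deviation payoff −€484.1 → loss €484.1.
€209.2: truthful payoff €0, deviation payoff −€15.7 → loss €15.7.
€267.5: truthful payoff €0, deviation payoff −€74 → loss €74.
€56.3: outcomes coincide → loss €0.
Total loss = €324.2 + €484.1 + €15.7 + €74 = €898.
Because the price is fixed by the runner-up's bid, deviating from your value can only change a good outcome into a bad one — never the reverse.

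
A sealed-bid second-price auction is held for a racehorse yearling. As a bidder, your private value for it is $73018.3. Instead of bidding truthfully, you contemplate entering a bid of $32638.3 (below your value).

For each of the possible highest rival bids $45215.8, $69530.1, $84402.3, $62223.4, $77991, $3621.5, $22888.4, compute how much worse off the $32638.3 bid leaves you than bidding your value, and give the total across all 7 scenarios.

The deviation costs you only when the competing bid falls strictly between $32638.3 and $73018.3; elsewhere both bids give the same outcome.
$45215.8: truthful payoff $27802.5, deviation payoff $0 → loss $27802.5.
$69530.1: truthful payoff $3488.2, deviation payoff $0 → loss $3488.2.
$84402.3: outcomes coincide → loss $0.
$62223.4: truthful payoff $10794.9, deviation payoff $0 → loss $10794.9.
$77991: outcomes coincide → loss $0.
$3621.5: outcomes coincide → loss $0.
$22888.4: outcomes coincide → loss $0.
Total loss = $27802.5 + $3488.2 + $10794.9 = $42085.6.

$42085.6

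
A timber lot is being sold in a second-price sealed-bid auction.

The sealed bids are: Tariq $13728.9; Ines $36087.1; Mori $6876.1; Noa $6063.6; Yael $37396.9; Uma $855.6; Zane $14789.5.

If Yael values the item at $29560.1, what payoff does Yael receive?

Highest bid: Yael at $37396.9, so Yael wins.
Second-highest bid: Ines at $36087.1 — that is the price the winner pays.
Yael's payoff = value − price = $29560.1 − $36087.1 = −$6527.

−$6527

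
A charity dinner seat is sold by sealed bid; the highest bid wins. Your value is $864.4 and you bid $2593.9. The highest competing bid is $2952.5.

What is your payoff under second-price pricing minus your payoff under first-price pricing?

Your bid $2593.9 is below $2952.5, so you lose under either rule.
Payoff is $0 in both cases; difference = $0.

$0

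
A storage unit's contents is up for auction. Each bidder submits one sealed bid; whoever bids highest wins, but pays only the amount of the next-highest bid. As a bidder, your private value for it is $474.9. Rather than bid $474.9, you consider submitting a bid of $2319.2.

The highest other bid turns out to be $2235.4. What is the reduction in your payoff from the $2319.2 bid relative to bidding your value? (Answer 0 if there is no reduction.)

$1760.5

Bidding your value $474.9: you lose (since $474.9 < $2235.4). Payoff $0.
Bidding $2319.2: you win and pay $2235.4. Payoff $474.9 − $2235.4 = −$1760.5.
The competing bid $2235.4 lies between your value and your inflated bid, so overbidding wins an item priced above your value.
Loss from deviating = $0 − (−$1760.5) = $1760.5.
Truthful bidding weakly dominates here: raising your bid can only win items priced above your value, and lowering it can only forfeit items priced below.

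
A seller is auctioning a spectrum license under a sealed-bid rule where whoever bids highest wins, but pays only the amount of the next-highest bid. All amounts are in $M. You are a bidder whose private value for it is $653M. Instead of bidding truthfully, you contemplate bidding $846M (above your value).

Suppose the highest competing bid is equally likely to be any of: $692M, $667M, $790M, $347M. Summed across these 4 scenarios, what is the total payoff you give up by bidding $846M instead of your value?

The deviation costs you only when the competing bid falls strictly between $653M and $846M; elsewhere both bids give the same outcome.
$692M: truthful payoff $0M, deviation payoff −$39M → loss $39M.
$667M: truthful payoff $0M, deviation payoff −$14M → loss $14M.
$790M: truthful payoff $0M, deviation payoff −$137M → loss $137M.
$347M: outcomes coincide → loss $0M.
Total loss = $39M + $14M + $137M = $190M.

$190M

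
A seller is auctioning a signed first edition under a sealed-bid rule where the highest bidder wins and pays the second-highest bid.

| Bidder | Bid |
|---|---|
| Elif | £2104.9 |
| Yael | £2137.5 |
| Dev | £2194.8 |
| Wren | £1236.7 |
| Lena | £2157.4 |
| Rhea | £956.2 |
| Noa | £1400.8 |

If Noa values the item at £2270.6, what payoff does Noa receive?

Highest bid: Dev at £2194.8, so Dev wins.
Second-highest bid: Lena at £2157.4 — that is the price the winner pays.
Noa did not win, so Noa pays nothing and receives nothing: payoff £0.

£0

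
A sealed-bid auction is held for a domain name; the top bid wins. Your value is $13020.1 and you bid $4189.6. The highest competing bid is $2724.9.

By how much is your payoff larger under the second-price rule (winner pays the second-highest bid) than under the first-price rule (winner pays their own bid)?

You have the highest bid, so you win under either rule.
Second-price: pay $2724.9 → payoff $10295.2.
First-price: pay your own bid $4189.6 → payoff $8830.5.
Difference = $10295.2 − ($8830.5) = $1464.7.

$1464.7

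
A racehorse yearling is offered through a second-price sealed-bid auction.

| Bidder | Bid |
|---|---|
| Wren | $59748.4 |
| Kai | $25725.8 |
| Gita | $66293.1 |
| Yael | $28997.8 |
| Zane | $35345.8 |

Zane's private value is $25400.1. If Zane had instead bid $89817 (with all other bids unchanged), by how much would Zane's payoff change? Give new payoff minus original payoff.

−$40893

The highest bid among the other bidders is $66293.1; Zane's bid doesn't change that.
Original bid $35345.8: Zane is not highest (top rival bid is $66293.1); payoff $0.
Alternative bid $89817: Zane is highest, pays the top rival bid $66293.1; payoff $25400.1 − $66293.1 = −$40893.
Change in payoff = −$40893 − ($0) = −$40893.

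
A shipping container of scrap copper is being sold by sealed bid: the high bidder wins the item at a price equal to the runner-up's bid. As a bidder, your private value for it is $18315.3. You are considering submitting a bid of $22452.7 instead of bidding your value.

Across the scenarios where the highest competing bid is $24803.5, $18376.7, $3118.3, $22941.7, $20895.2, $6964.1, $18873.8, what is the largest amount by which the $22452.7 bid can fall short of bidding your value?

$24803.5: same outcome either way → loss $0.
$18376.7: truthful gives $0, deviation gives −$61.4 → loss $61.4.
$3118.3: same outcome either way → loss $0.
$22941.7: same outcome either way → loss $0.
$20895.2: truthful gives $0, deviation gives −$2579.9 → loss $2579.9.
$6964.1: same outcome either way → loss $0.
$18873.8: truthful gives $0, deviation gives −$558.5 → loss $558.5.
Maximum loss: $2579.9.

$2579.9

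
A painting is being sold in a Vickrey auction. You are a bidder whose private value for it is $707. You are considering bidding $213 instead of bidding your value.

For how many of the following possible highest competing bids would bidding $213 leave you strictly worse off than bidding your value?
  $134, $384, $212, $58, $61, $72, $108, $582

2

The deviation hurts exactly when the highest competing bid lies strictly between $213 and $707 — underbidding then forfeits a profitable win.
$134: below both → same outcome either way.
$384: inside the interval → strictly worse (loss $323).
$212: below both → same outcome either way.
$58: below both → same outcome either way.
$61: below both → same outcome either way.
$72: below both → same outcome either way.
$108: below both → same outcome either way.
$582: inside the interval → strictly worse (loss $125).
Count: 2.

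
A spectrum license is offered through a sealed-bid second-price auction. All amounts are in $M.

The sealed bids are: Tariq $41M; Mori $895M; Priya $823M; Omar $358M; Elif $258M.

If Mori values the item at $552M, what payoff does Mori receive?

−$271M

Highest bid: Mori at $895M, so Mori wins.
Second-highest bid: Priya at $823M — that is the price the winner pays.
Mori's payoff = value − price = $552M − $823M = −$271M.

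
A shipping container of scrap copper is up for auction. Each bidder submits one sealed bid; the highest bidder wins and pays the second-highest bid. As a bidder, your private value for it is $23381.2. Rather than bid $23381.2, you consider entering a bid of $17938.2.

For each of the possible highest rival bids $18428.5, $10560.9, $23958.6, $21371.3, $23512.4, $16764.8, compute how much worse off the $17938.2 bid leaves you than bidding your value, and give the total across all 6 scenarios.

The deviation costs you only when the competing bid falls strictly between $17938.2 and $23381.2; elsewhere both bids give the same outcome.
$18428.5: truthful payoff $4952.7, deviation payoff $0 → loss $4952.7.
$10560.9: outcomes coincide → loss $0.
$23958.6: outcomes coincide → loss $0.
$21371.3: truthful payoff $2009.9, deviation payoff $0 → loss $2009.9.
$23512.4: outcomes coincide → loss $0.
$16764.8: outcomes coincide → loss $0.
Total loss = $4952.7 + $2009.9 = $6962.6.

$6962.6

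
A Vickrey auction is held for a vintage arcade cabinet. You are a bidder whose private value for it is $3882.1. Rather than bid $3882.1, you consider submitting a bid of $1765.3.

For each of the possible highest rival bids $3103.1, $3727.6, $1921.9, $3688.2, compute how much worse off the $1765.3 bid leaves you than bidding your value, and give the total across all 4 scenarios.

$3087.6

The deviation costs you only when the competing bid falls strictly between $1765.3 and $3882.1; elsewhere both bids give the same outcome.
$3103.1: truthful payoff $779, deviation payoff $0 → loss $779.
$3727.6: truthful payoff $154.5, deviation payoff $0 → loss $154.5.
$1921.9: truthful payoff $1960.2, deviation payoff $0 → loss $1960.2.
$3688.2: truthful payoff $193.9, deviation payoff $0 → loss $193.9.
Total loss = $779 + $154.5 + $1960.2 + $193.9 = $3087.6.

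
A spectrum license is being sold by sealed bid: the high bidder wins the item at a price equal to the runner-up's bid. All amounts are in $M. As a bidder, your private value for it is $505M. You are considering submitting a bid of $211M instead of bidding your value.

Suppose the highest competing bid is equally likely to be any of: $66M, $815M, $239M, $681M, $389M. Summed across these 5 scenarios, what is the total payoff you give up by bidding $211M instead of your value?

The deviation costs you only when the competing bid falls strictly between $211M and $505M; elsewhere both bids give the same outcome.
$66M: outcomes coincide → loss $0M.
$815M: outcomes coincide → loss $0M.
$239M: truthful payoff $266M, deviation payoff $0M → loss $266M.
$681M: outcomes coincide → loss $0M.
$389M: truthful payoff $116M, deviation payoff $0M → loss $116M.
Total loss = $266M + $116M = $382M.

$382M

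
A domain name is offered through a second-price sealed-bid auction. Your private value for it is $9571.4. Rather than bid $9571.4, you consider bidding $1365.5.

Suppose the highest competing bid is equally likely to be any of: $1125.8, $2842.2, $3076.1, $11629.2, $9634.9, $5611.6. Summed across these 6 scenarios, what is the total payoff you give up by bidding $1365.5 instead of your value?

The deviation costs you only when the competing bid falls strictly between $1365.5 and $9571.4; elsewhere both bids give the same outcome.
$1125.8: outcomes coincide → loss $0.
$2842.2: truthful payoff $6729.2, deviation payoff $0 → loss $6729.2.
$3076.1: truthful payoff $6495.3, deviation payoff $0 → loss $6495.3.
$11629.2: outcomes coincide → loss $0.
$9634.9: outcomes coincide → loss $0.
$5611.6: truthful payoff $3959.8, deviation payoff $0 → loss $3959.8.
Total loss = $6729.2 + $6495.3 + $3959.8 = $17184.3.
In a second-price auction your bid sets only whether you win, not what you pay, so bidding your true value is weakly dominant.

$17184.3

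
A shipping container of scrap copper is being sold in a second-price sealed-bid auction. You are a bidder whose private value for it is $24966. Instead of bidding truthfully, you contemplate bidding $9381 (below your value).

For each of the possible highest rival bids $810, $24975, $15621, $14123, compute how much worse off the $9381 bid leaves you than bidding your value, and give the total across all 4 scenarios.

$20188

The deviation costs you only when the competing bid falls strictly between $9381 and $24966; elsewhere both bids give the same outcome.
$810: outcomes coincide → loss $0.
$24975: outcomes coincide → loss $0.
$15621: truthful payoff $9345, deviation payoff $0 → loss $9345.
$14123: truthful payoff $10843, deviation payoff $0 → loss $10843.
Total loss = $9345 + $10843 = $20188.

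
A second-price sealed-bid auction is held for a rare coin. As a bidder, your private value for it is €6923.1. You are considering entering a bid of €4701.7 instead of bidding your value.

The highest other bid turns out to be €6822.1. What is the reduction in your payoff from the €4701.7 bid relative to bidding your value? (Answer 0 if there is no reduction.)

€101

Bidding your value €6923.1: you win (since €6923.1 > €6822.1) and pay €6822.1. Payoff €101.
Bidding €4701.7: you lose. Payoff €0.
The competing bid €6822.1 lies between your shaded bid and your value, so underbidding forfeits an item you could have won at a profitable price.
Loss from deviating = €101 − (€0) = €101.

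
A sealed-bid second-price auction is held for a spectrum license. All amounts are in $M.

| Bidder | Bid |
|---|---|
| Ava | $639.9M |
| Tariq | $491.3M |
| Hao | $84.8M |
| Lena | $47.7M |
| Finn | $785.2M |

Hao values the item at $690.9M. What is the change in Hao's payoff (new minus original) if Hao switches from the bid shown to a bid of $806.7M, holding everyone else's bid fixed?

The highest bid among the other bidders is $785.2M; Hao's bid doesn't change that.
Original bid $84.8M: Hao is not highest (top rival bid is $785.2M); payoff $0M.
Alternative bid $806.7M: Hao is highest, pays the top rival bid $785.2M; payoff $690.9M − $785.2M = −$94.3M.
Change in payoff = −$94.3M − ($0M) = −$94.3M.

−$94.3M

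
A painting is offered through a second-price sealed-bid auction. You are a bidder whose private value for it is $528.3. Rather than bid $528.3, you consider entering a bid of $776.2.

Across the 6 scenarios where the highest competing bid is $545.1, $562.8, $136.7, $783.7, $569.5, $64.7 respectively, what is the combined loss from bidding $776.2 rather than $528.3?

$92.5

The deviation costs you only when the competing bid falls strictly between $528.3 and $776.2; elsewhere both bids give the same outcome.
$545.1: truthful payoff $0, deviation payoff −$16.8 → loss $16.8.
$562.8: truthful payoff $0, deviation payoff −$34.5 → loss $34.5.
$136.7: outcomes coincide → loss $0.
$783.7: outcomes coincide → loss $0.
$569.5: truthful payoff $0, deviation payoff −$41.2 → loss $41.2.
$64.7: outcomes coincide → loss $0.
Total loss = $16.8 + $34.5 + $41.2 = $92.5.
Because the price is fixed by the runner-up's bid, deviating from your value can only change a good outcome into a bad one — never the reverse.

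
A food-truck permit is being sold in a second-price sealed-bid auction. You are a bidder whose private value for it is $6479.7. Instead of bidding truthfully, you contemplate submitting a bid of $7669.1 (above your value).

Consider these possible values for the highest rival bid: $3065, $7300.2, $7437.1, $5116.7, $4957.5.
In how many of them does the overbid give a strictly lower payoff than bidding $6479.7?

2

The deviation hurts exactly when the highest competing bid lies strictly between $6479.7 and $7669.1 — overbidding then wins at a price above your value.
$3065: below both → same outcome either way.
$7300.2: inside the interval → strictly worse (loss $820.5).
$7437.1: inside the interval → strictly worse (loss $957.4).
$5116.7: below both → same outcome either way.
$4957.5: below both → same outcome either way.
Count: 2.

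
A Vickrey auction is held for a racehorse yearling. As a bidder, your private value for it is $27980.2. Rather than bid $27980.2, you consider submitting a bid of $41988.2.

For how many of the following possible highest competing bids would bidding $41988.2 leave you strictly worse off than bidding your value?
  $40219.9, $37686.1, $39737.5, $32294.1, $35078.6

The deviation hurts exactly when the highest competing bid lies strictly between $27980.2 and $41988.2 — overbidding then wins at a price above your value.
$40219.9: inside the interval → strictly worse (loss $12239.7).
$37686.1: inside the interval → strictly worse (loss $9705.9).
$39737.5: inside the interval → strictly worse (loss $11757.3).
$32294.1: inside the interval → strictly worse (loss $4313.9).
$35078.6: inside the interval → strictly worse (loss $7098.4).
Count: 5.

5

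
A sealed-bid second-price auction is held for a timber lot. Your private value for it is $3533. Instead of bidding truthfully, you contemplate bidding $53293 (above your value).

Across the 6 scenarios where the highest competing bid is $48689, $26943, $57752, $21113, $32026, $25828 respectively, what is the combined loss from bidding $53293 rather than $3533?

$136934

The deviation costs you only when the competing bid falls strictly between $3533 and $53293; elsewhere both bids give the same outcome.
$48689: truthful payoff $0, deviation payoff −$45156 → loss $45156.
$26943: truthful payoff $0, deviation payoff −$23410 → loss $23410.
$57752: outcomes coincide → loss $0.
$21113: truthful payoff $0, deviation payoff −$17580 → loss $17580.
$32026: truthful payoff $0, deviation payoff −$28493 → loss $28493.
$25828: truthful payoff $0, deviation payoff −$22295 → loss $22295.
Total loss = $45156 + $23410 + $17580 + $28493 + $22295 = $136934.
Because the price is fixed by the runner-up's bid, deviating from your value can only change a good outcome into a bad one — never the reverse.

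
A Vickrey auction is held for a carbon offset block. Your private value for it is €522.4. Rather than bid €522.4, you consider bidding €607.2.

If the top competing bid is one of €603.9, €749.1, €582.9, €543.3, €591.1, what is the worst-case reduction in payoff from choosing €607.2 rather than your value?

€81.5

€603.9: truthful gives €0, deviation gives −€81.5 → loss €81.5.
€749.1: same outcome either way → loss €0.
€582.9: truthful gives €0, deviation gives −€60.5 → loss €60.5.
€543.3: truthful gives €0, deviation gives −€20.9 → loss €20.9.
€591.1: truthful gives €0, deviation gives −€68.7 → loss €68.7.
Maximum loss: €81.5.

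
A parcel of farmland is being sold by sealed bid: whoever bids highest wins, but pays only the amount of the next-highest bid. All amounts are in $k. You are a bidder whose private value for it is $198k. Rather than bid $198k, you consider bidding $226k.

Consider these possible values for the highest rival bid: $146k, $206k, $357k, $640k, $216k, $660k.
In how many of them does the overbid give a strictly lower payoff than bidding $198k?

2

The deviation hurts exactly when the highest competing bid lies strictly between $198k and $226k — overbidding then wins at a price above your value.
$146k: below both → same outcome either way.
$206k: inside the interval → strictly worse (loss $8k).
$357k: above both → same outcome either way.
$640k: above both → same outcome either way.
$216k: inside the interval → strictly worse (loss $18k).
$660k: above both → same outcome either way.
Count: 2.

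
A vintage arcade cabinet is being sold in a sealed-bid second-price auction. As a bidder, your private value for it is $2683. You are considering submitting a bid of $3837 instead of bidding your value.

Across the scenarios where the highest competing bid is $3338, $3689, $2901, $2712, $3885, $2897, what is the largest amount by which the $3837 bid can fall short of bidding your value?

$1006

$3338: truthful gives $0, deviation gives −$655 → loss $655.
$3689: truthful gives $0, deviation gives −$1006 → loss $1006.
$2901: truthful gives $0, deviation gives −$218 → loss $218.
$2712: truthful gives $0, deviation gives −$29 → loss $29.
$3885: same outcome either way → loss $0.
$2897: truthful gives $0, deviation gives −$214 → loss $214.
Maximum loss: $1006.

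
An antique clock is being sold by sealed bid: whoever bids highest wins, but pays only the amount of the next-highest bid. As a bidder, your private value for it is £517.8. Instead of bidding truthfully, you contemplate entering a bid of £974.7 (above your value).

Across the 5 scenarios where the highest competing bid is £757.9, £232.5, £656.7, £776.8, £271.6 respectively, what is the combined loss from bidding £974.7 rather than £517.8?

The deviation costs you only when the competing bid falls strictly between £517.8 and £974.7; elsewhere both bids give the same outcome.
£757.9: truthful payoff £0, deviation payoff −£240.1 → loss £240.1.
£232.5: outcomes coincide → loss £0.
£656.7: truthful payoff £0, deviation payoff −£138.9 → loss £138.9.
£776.8: truthful payoff £0, deviation payoff −£259 → loss £259.
£271.6: outcomes coincide → loss £0.
Total loss = £240.1 + £138.9 + £259 = £638.
Because the price is fixed by the runner-up's bid, deviating from your value can only change a good outcome into a bad one — never the reverse.

£638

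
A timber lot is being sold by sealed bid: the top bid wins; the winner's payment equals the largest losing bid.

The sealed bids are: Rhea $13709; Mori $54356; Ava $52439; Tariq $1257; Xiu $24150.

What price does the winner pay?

Highest bid: Mori at $54356, so Mori wins.
Second-highest bid: Ava at $52439 — that is the price the winner pays.

$52439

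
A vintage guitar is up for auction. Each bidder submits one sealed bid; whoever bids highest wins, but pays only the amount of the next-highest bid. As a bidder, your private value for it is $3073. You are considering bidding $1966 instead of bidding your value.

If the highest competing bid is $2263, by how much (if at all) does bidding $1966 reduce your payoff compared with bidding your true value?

Bidding your value $3073: you win (since $3073 > $2263) and pay $2263. Payoff $810.
Bidding $1966: you lose. Payoff $0.
The competing bid $2263 lies between your shaded bid and your value, so underbidding forfeits an item you could have won at a profitable price.
Loss from deviating = $810 − ($0) = $810.
Truthful bidding weakly dominates here: raising your bid can only win items priced above your value, and lowering it can only forfeit items priced below.

$810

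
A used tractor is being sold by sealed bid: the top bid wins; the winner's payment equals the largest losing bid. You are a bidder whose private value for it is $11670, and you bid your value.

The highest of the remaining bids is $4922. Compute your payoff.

$6748

Your bid $11670 exceeds the highest competing bid $4922, so you win.
In a second-price auction the winner pays the second-highest bid, $4922.
Payoff = value − price = $11670 − $4922 = $6748.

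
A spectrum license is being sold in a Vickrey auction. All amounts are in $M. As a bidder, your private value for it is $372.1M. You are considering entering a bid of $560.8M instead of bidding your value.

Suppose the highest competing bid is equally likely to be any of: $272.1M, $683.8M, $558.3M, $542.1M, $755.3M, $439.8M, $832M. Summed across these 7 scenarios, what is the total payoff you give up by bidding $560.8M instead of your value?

$423.9M

The deviation costs you only when the competing bid falls strictly between $372.1M and $560.8M; elsewhere both bids give the same outcome.
$272.1M: outcomes coincide → loss $0M.
$683.8M: outcomes coincide → loss $0M.
$558.3M: truthful payoff $0M, deviation payoff −$186.2M → loss $186.2M.
$542.1M: truthful payoff $0M, deviation payoff −$170M → loss $170M.
$755.3M: outcomes coincide → loss $0M.
$439.8M: truthful payoff $0M, deviation payoff −$67.7M → loss $67.7M.
$832M: outcomes coincide → loss $0M.
Total loss = $186.2M + $170M + $67.7M = $423.9M.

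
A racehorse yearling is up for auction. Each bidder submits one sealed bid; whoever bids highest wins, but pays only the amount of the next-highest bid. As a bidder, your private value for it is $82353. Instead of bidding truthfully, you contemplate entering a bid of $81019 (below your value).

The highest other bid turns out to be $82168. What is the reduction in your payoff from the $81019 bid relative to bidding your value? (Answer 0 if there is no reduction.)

Bidding your value $82353: you win (since $82353 > $82168) and pay $82168. Payoff $185.
Bidding $81019: you lose. Payoff $0.
The competing bid $82168 lies between your shaded bid and your value, so underbidding forfeits an item you could have won at a profitable price.
Loss from deviating = $185 − ($0) = $185.

$185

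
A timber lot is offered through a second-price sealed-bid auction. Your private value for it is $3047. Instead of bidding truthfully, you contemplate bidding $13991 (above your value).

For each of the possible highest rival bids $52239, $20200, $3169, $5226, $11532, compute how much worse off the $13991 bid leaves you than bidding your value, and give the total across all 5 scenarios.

$10786

The deviation costs you only when the competing bid falls strictly between $3047 and $13991; elsewhere both bids give the same outcome.
$52239: outcomes coincide → loss $0.
$20200: outcomes coincide → loss $0.
$3169: truthful payoff $0, deviation payoff −$122 → loss $122.
$5226: truthful payoff $0, deviation payoff −$2179 → loss $2179.
$11532: truthful payoff $0, deviation payoff −$8485 → loss $8485.
Total loss = $122 + $2179 + $8485 = $10786.
Because the price is fixed by the runner-up's bid, deviating from your value can only change a good outcome into a bad one — never the reverse.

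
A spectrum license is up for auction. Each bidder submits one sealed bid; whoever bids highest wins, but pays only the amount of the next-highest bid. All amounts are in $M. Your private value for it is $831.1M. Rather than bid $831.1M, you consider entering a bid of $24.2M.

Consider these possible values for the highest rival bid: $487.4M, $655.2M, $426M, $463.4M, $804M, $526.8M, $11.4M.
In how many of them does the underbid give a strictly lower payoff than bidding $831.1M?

6

The deviation hurts exactly when the highest competing bid lies strictly between $24.2M and $831.1M — underbidding then forfeits a profitable win.
$487.4M: inside the interval → strictly worse (loss $343.7M).
$655.2M: inside the interval → strictly worse (loss $175.9M).
$426M: inside the interval → strictly worse (loss $405.1M).
$463.4M: inside the interval → strictly worse (loss $367.7M).
$804M: inside the interval → strictly worse (loss $27.1M).
$526.8M: inside the interval → strictly worse (loss $304.3M).
$11.4M: below both → same outcome either way.
Count: 6.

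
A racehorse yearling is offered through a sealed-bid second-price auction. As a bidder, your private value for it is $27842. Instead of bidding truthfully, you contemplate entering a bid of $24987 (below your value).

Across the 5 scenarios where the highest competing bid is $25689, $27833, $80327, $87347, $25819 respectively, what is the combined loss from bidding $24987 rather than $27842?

$4185

The deviation costs you only when the competing bid falls strictly between $24987 and $27842; elsewhere both bids give the same outcome.
$25689: truthful payoff $2153, deviation payoff $0 → loss $2153.
$27833: truthful payoff $9, deviation payoff $0 → loss $9.
$80327: outcomes coincide → loss $0.
$87347: outcomes coincide → loss $0.
$25819: truthful payoff $2023, deviation payoff $0 → loss $2023.
Total loss = $2153 + $9 + $2023 = $4185.
Truthful bidding weakly dominates here: raising your bid can only win items priced above your value, and lowering it can only forfeit items priced below.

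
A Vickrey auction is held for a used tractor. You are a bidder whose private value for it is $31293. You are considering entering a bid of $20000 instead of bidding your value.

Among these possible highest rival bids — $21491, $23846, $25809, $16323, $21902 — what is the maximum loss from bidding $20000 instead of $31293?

$9802

$21491: truthful gives $9802, deviation gives $0 → loss $9802.
$23846: truthful gives $7447, deviation gives $0 → loss $7447.
$25809: truthful gives $5484, deviation gives $0 → loss $5484.
$16323: same outcome either way → loss $0.
$21902: truthful gives $9391, deviation gives $0 → loss $9391.
Maximum loss: $9802.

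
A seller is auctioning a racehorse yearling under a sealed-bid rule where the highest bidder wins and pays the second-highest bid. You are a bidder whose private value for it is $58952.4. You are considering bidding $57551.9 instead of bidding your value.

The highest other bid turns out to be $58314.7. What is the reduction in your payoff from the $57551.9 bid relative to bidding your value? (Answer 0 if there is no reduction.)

Bidding your value $58952.4: you win (since $58952.4 > $58314.7) and pay $58314.7. Payoff $637.7.
Bidding $57551.9: you lose. Payoff $0.
The competing bid $58314.7 lies between your shaded bid and your value, so underbidding forfeits an item you could have won at a profitable price.
Loss from deviating = $637.7 − ($0) = $637.7.

$637.7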